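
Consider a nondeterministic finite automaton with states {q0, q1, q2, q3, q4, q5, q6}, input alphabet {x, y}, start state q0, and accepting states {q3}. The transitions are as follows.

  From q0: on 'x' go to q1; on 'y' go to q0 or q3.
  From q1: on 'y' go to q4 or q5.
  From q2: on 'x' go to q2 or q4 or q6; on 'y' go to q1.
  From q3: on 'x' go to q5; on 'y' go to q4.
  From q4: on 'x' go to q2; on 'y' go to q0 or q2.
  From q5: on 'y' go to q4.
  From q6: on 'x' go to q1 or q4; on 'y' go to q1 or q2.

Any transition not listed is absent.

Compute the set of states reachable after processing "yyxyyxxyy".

Start in {q0}.
Read 'y': q0→{q0, q3}; now {q0, q3}.
Read 'y': q0→{q0, q3}, q3→{q4}; now {q0, q3, q4}.
Read 'x': q0→{q1}, q3→{q5}, q4→{q2}; now {q1, q2, q5}.
Read 'y': q1→{q4, q5}, q2→{q1}, q5→{q4}; now {q1, q4, q5}.
Read 'y': q1→{q4, q5}, q4→{q0, q2}, q5→{q4}; now {q0, q2, q4, q5}.
Read 'x': q0→{q1}, q2→{q2, q4, q6}, q4→{q2}, q5→∅; now {q1, q2, q4, q6}.
Read 'x': q1→∅, q2→{q2, q4, q6}, q4→{q2}, q6→{q1, q4}; now {q1, q2, q4, q6}.
Read 'y': q1→{q4, q5}, q2→{q1}, q4→{q0, q2}, q6→{q1, q2}; now {q0, q1, q2, q4, q5}.
Read 'y': q0→{q0, q3}, q1→{q4, q5}, q2→{q1}, q4→{q0, q2}, q5→{q4}; now {q0, q1, q2, q3, q4, q5}.

{q0, q1, q2, q3, q4, q5}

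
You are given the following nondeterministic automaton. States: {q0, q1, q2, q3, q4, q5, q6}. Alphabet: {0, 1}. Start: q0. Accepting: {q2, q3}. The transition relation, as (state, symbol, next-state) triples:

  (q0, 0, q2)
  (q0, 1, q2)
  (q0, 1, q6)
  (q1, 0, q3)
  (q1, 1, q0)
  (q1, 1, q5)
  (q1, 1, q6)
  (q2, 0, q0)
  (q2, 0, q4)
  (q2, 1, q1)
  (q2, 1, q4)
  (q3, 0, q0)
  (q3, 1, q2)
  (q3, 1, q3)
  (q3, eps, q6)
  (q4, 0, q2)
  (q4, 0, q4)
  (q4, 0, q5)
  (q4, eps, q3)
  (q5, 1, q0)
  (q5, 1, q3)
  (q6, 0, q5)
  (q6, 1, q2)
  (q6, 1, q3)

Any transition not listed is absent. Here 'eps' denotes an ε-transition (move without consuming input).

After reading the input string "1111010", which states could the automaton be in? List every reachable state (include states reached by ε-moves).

{q0, q2, q3, q4, q5, q6}

Start in {q0}.
Read '1': {q0} → {q2, q6}.
Read '1': {q2, q6} → {q1, q2, q3, q4, q6}.
Read '1': {q1, q2, q3, q4, q6} → {q0, q1, q2, q3, q4, q5, q6}.
Read '1': {q0, q1, q2, q3, q4, q5, q6} → {q0, q1, q2, q3, q4, q5, q6}.
Read '0': {q0, q1, q2, q3, q4, q5, q6} → {q0, q2, q3, q4, q5, q6}.
Read '1': {q0, q2, q3, q4, q5, q6} → {q0, q1, q2, q3, q4, q6}.
Read '0': {q0, q1, q2, q3, q4, q6} → {q0, q2, q3, q4, q5, q6}.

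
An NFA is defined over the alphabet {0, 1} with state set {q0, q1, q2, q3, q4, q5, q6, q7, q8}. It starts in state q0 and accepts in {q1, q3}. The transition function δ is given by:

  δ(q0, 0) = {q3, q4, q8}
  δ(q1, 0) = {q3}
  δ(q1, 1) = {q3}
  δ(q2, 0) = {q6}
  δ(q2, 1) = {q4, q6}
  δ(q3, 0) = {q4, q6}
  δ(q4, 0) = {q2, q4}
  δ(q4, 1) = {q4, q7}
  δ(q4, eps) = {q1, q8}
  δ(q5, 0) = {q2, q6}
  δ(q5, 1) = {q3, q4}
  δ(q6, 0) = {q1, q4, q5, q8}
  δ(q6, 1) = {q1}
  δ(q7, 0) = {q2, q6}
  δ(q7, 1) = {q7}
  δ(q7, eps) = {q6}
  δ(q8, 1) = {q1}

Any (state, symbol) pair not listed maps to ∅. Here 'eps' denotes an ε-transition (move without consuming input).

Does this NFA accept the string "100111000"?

No

Start in {q0}.
Read '1': q0→∅; now ∅.
The set is empty and remains empty for the remaining 8 symbols.
The final set ∅ contains no accepting state.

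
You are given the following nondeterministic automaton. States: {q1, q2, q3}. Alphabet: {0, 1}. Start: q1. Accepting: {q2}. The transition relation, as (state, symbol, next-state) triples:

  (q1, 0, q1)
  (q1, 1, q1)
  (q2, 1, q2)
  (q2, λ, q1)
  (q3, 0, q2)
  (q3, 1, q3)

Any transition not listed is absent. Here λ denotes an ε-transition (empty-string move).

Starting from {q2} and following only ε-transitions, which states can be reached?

{q1, q2}

Begin with {q2}.
ε-move q2 → q1; add q1.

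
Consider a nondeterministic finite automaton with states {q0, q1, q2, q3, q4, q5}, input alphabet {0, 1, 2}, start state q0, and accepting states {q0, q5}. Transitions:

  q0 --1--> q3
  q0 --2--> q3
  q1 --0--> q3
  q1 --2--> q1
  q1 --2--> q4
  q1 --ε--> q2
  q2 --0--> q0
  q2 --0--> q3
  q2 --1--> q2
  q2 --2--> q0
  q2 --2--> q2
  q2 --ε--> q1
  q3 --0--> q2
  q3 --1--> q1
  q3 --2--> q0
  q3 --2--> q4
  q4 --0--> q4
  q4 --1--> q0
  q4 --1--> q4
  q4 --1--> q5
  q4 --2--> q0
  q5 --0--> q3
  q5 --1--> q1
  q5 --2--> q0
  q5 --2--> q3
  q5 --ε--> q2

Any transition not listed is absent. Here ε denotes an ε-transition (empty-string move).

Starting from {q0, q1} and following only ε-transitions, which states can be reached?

Begin with {q0, q1}.
ε-move q1 → q2; add q2.

{q0, q1, q2}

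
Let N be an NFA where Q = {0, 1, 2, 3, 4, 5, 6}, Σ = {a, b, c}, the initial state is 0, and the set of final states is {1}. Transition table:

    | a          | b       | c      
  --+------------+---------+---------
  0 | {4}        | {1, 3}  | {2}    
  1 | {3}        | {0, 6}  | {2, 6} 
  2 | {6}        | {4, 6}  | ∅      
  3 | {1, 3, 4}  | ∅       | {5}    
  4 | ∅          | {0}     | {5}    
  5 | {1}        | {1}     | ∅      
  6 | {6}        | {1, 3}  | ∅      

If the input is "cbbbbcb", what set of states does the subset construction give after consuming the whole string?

Start in {0}.
Read 'c': 0→{2}; now {2}.
Read 'b': 2→{4, 6}; now {4, 6}.
Read 'b': 4→{0}, 6→{1, 3}; now {0, 1, 3}.
Read 'b': 0→{1, 3}, 1→{0, 6}, 3→∅; now {0, 1, 3, 6}.
Read 'b': 0→{1, 3}, 1→{0, 6}, 3→∅, 6→{1, 3}; now {0, 1, 3, 6}.
Read 'c': 0→{2}, 1→{2, 6}, 3→{5}, 6→∅; now {2, 5, 6}.
Read 'b': 2→{4, 6}, 5→{1}, 6→{1, 3}; now {1, 3, 4, 6}.

{1, 3, 4, 6}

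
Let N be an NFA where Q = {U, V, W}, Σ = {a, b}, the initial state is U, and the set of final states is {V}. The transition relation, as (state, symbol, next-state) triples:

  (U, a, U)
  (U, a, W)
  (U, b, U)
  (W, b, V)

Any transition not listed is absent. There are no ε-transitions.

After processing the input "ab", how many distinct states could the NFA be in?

Start in {U}.
Read 'a': U→{U, W}; now {U, W}.
Read 'b': U→{U}, W→{V}; now {U, V}.
That set has 2 states.

2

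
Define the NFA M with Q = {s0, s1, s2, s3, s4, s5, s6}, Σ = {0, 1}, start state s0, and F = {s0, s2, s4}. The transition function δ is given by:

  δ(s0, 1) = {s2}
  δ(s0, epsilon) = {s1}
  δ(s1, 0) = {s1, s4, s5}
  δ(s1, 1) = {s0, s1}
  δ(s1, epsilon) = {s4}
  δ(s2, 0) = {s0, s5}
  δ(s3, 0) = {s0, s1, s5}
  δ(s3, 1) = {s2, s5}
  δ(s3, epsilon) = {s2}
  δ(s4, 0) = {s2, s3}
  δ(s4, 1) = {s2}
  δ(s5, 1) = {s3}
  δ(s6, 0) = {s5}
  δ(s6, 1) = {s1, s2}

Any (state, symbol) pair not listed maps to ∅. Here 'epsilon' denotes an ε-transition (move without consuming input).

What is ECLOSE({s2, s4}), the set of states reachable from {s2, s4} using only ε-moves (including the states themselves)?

Begin with {s2, s4}.
No ε-moves leave this set, so the closure equals the set itself.

{s2, s4}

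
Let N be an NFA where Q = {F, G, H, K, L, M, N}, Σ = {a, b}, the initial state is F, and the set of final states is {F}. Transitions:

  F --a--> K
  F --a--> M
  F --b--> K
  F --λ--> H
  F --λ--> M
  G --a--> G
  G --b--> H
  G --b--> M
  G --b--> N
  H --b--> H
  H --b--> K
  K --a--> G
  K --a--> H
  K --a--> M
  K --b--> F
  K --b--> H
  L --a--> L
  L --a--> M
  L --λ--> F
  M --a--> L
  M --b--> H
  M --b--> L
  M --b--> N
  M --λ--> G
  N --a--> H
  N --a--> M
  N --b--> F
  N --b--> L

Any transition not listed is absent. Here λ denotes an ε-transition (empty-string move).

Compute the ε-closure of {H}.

{H}

Begin with {H}.
No ε-moves leave this set, so the closure equals the set itself.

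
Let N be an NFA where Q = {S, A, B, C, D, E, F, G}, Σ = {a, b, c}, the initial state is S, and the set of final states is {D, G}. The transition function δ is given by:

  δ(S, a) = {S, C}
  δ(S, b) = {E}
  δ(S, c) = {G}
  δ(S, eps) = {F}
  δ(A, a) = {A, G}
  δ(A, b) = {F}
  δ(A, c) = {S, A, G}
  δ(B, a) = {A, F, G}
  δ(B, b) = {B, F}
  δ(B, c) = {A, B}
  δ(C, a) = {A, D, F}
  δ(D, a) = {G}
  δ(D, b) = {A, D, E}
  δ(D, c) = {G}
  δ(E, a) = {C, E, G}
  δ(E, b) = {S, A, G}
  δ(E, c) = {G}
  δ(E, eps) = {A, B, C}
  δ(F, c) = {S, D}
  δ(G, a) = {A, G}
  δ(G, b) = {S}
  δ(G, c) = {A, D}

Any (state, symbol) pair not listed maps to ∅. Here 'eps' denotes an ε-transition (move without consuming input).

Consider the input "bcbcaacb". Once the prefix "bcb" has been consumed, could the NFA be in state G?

Start: ε-closure({S}) = {S, F}.
Read 'b': {S, F} → {A, B, C, E}.
Read 'c': {A, B, C, E} → {S, A, B, F, G}.
Read 'b': {S, A, B, F, G} → {S, A, B, C, E, F}.
State G is not in {S, A, B, C, E, F}.

No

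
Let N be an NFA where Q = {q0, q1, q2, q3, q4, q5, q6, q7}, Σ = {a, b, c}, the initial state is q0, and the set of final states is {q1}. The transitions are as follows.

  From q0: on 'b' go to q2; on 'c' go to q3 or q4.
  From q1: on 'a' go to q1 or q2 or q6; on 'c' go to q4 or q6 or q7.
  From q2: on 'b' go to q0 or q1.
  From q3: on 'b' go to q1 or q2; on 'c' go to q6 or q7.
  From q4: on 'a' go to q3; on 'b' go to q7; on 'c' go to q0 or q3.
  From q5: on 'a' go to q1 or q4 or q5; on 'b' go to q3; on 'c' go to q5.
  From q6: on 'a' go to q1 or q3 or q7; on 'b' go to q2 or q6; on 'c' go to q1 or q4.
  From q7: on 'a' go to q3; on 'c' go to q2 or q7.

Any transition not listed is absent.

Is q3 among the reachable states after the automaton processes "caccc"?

Yes

Start in {q0}.
Read 'c': {q0} → {q3, q4}.
Read 'a': {q3, q4} → {q3}.
Read 'c': {q3} → {q6, q7}.
Read 'c': {q6, q7} → {q1, q2, q4, q7}.
Read 'c': {q1, q2, q4, q7} → {q0, q2, q3, q4, q6, q7}.
State q3 is in {q0, q2, q3, q4, q6, q7}.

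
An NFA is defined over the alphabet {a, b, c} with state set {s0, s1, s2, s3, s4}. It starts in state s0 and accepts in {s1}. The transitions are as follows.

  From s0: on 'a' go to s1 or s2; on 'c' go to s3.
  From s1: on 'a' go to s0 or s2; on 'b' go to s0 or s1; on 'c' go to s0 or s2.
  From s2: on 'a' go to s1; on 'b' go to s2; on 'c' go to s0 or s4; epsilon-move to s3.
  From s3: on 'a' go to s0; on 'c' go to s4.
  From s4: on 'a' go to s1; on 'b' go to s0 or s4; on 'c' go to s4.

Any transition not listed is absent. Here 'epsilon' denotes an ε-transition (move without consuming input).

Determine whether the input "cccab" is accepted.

Yes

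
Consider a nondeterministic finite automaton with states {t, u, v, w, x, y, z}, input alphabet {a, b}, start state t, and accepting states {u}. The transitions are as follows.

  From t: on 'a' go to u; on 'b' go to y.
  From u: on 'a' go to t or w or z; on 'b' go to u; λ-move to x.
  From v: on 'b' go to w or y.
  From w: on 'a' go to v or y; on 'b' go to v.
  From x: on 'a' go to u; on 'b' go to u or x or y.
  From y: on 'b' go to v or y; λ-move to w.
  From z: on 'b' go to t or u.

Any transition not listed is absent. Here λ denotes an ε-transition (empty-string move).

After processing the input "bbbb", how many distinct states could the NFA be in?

3

Start in {t}.
Read 'b': t→{y}; union {y}; ε-closure = {w, y}.
Read 'b': w→{v}, y→{v, y}; union {v, y}; ε-closure = {v, w, y}.
Read 'b': v→{w, y}, w→{v}, y→{v, y}; now {v, w, y}.
Read 'b': v→{w, y}, w→{v}, y→{v, y}; now {v, w, y}.
That set has 3 states.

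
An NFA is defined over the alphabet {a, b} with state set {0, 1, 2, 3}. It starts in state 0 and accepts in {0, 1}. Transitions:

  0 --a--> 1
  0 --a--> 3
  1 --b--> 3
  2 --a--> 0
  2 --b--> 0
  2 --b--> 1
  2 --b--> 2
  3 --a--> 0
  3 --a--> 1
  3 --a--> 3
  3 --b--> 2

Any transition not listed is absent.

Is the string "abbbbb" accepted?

Start in {0}.
Read 'a': 0→{1, 3}; now {1, 3}.
Read 'b': 1→{3}, 3→{2}; now {2, 3}.
Read 'b': 2→{0, 1, 2}, 3→{2}; now {0, 1, 2}.
Read 'b': 0→∅, 1→{3}, 2→{0, 1, 2}; now {0, 1, 2, 3}.
Read 'b': 0→∅, 1→{3}, 2→{0, 1, 2}, 3→{2}; now {0, 1, 2, 3}.
Read 'b': 0→∅, 1→{3}, 2→{0, 1, 2}, 3→{2}; now {0, 1, 2, 3}.
The final set {0, 1, 2, 3} contains the accepting states 0, 1.

Yes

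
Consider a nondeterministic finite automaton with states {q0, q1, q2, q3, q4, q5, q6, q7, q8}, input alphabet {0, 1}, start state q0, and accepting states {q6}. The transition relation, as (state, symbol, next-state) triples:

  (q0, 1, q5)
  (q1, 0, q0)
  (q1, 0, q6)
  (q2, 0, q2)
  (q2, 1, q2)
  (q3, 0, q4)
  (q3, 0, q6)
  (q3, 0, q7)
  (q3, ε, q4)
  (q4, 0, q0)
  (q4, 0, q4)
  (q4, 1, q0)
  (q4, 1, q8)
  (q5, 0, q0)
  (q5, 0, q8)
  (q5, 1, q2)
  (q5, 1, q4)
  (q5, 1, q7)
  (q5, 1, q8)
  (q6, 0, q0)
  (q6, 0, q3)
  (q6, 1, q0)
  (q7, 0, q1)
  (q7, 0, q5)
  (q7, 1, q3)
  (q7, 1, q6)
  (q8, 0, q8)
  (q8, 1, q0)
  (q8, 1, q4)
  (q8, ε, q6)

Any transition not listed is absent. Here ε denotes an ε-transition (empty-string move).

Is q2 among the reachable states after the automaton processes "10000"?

No

Start in {q0}.
Read '1': {q0} → {q5}.
Read '0': {q5} → {q0, q6, q8}.
Read '0': {q0, q6, q8} → {q0, q3, q4, q6, q8}.
Read '0': {q0, q3, q4, q6, q8} → {q0, q3, q4, q6, q7, q8}.
Read '0': {q0, q3, q4, q6, q7, q8} → {q0, q1, q3, q4, q5, q6, q7, q8}.
State q2 is not in {q0, q1, q3, q4, q5, q6, q7, q8}.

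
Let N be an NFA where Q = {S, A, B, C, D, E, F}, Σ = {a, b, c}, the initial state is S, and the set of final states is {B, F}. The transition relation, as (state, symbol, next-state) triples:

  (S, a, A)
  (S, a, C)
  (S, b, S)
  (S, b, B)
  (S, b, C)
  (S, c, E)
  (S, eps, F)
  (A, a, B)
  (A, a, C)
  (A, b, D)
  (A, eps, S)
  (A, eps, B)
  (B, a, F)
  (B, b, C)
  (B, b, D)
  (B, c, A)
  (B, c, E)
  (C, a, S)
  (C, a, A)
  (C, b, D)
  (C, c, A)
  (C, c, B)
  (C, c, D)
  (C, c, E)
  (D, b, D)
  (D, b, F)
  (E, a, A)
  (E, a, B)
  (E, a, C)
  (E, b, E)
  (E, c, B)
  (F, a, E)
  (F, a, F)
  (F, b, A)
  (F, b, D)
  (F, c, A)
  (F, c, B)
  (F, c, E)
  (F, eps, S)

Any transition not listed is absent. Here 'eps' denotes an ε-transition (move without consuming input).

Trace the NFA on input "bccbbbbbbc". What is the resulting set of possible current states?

{S, A, B, D, E, F}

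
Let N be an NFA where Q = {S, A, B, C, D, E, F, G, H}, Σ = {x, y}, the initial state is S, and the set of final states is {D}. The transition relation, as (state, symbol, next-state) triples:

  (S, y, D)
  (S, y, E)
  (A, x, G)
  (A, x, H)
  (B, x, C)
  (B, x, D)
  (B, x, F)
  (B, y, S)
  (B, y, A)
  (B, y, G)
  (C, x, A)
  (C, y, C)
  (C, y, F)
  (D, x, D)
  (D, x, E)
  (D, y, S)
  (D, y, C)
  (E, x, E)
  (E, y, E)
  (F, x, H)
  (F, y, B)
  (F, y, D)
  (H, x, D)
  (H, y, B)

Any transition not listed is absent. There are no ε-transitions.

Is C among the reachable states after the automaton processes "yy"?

Yes

Start in {S}.
Read 'y': {S} → {D, E}.
Read 'y': {D, E} → {S, C, E}.
State C is in {S, C, E}.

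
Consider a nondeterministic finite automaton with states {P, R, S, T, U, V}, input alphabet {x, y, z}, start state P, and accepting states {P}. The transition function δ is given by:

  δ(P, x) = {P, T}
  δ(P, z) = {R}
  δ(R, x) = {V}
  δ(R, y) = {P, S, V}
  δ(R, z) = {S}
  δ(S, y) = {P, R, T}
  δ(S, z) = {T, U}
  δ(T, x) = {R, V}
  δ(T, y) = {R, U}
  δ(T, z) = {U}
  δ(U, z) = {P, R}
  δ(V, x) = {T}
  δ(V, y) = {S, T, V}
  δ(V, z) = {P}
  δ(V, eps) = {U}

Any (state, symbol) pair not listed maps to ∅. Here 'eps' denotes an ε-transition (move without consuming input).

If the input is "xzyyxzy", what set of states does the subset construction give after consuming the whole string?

{P, R, S, T, U, V}

Start in {P}.
Read 'x': P→{P, T}; now {P, T}.
Read 'z': P→{R}, T→{U}; now {R, U}.
Read 'y': R→{P, S, V}, U→∅; union {P, S, V}; ε-closure = {P, S, U, V}.
Read 'y': P→∅, S→{P, R, T}, U→∅, V→{S, T, V}; union {P, R, S, T, V}; ε-closure = {P, R, S, T, U, V}.
Read 'x': P→{P, T}, R→{V}, S→∅, T→{R, V}, U→∅, V→{T}; union {P, R, T, V}; ε-closure = {P, R, T, U, V}.
Read 'z': P→{R}, R→{S}, T→{U}, U→{P, R}, V→{P}; now {P, R, S, U}.
Read 'y': P→∅, R→{P, S, V}, S→{P, R, T}, U→∅; union {P, R, S, T, V}; ε-closure = {P, R, S, T, U, V}.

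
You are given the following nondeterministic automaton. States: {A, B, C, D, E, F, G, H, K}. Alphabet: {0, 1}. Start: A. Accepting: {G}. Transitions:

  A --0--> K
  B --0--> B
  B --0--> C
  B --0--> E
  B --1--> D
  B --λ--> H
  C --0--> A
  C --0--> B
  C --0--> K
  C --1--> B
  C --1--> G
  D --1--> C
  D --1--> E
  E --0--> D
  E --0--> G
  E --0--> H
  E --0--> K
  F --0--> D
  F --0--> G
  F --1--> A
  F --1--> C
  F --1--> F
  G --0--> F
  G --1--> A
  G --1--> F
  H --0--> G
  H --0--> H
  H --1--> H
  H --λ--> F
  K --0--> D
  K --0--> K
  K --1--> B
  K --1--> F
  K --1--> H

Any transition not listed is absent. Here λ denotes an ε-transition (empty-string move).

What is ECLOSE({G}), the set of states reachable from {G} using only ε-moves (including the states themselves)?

{G}

Begin with {G}.
No ε-moves leave this set, so the closure equals the set itself.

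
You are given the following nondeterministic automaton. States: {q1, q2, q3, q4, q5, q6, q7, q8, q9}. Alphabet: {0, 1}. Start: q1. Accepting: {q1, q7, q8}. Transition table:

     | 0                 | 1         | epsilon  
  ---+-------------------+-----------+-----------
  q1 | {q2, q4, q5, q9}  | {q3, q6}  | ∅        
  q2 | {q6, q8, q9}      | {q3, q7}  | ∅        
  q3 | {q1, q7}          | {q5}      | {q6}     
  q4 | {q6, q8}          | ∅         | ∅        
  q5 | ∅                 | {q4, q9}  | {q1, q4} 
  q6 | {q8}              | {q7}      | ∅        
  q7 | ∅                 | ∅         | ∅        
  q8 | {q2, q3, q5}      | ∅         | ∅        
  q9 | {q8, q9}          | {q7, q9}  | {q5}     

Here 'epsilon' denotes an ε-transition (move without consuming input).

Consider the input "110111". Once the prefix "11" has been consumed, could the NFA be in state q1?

Start in {q1}.
Read '1': q1→{q3, q6}; now {q3, q6}.
Read '1': q3→{q5}, q6→{q7}; union {q5, q7}; ε-closure = {q1, q4, q5, q7}.
State q1 is in {q1, q4, q5, q7}.

Yes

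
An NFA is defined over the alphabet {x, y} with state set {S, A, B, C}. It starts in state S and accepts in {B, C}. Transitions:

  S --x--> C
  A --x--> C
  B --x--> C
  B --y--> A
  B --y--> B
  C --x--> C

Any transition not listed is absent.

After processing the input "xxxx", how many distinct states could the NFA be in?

Start in {S}.
Read 'x': S→{C}; now {C}.
Read 'x': C→{C}; now {C}.
Read 'x': C→{C}; now {C}.
Read 'x': C→{C}; now {C}.
That set has 1 state.

1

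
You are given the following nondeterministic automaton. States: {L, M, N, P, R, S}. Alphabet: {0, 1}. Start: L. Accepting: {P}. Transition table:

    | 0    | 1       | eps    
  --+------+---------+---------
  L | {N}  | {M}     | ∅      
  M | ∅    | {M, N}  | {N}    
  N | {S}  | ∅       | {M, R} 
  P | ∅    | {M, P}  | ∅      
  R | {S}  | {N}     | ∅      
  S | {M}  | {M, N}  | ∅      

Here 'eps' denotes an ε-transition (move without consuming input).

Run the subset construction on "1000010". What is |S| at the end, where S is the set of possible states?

1

Start in {L}.
Read '1': {L} → {M, N, R}.
Read '0': {M, N, R} → {S}.
Read '0': {S} → {M, N, R}.
Read '0': {M, N, R} → {S}.
Read '0': {S} → {M, N, R}.
Read '1': {M, N, R} → {M, N, R}.
Read '0': {M, N, R} → {S}.
That set has 1 state.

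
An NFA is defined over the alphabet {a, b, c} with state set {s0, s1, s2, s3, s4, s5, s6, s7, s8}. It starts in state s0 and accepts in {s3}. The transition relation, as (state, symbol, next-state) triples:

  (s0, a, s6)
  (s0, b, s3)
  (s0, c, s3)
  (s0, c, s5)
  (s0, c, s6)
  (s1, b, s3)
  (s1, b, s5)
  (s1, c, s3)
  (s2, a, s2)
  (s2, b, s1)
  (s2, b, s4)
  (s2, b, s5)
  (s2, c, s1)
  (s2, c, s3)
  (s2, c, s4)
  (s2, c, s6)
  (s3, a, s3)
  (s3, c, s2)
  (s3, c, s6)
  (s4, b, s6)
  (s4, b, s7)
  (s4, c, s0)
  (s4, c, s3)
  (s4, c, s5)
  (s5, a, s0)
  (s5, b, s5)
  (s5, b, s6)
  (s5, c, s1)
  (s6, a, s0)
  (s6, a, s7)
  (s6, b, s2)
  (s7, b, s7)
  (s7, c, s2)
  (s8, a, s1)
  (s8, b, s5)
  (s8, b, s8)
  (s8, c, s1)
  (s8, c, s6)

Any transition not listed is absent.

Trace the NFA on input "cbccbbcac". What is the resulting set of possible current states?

{s1, s2, s3, s4, s5, s6}

Start in {s0}.
Read 'c': s0→{s3, s5, s6}; now {s3, s5, s6}.
Read 'b': s3→∅, s5→{s5, s6}, s6→{s2}; now {s2, s5, s6}.
Read 'c': s2→{s1, s3, s4, s6}, s5→{s1}, s6→∅; now {s1, s3, s4, s6}.
Read 'c': s1→{s3}, s3→{s2, s6}, s4→{s0, s3, s5}, s6→∅; now {s0, s2, s3, s5, s6}.
Read 'b': s0→{s3}, s2→{s1, s4, s5}, s3→∅, s5→{s5, s6}, s6→{s2}; now {s1, s2, s3, s4, s5, s6}.
Read 'b': s1→{s3, s5}, s2→{s1, s4, s5}, s3→∅, s4→{s6, s7}, s5→{s5, s6}, s6→{s2}; now {s1, s2, s3, s4, s5, s6, s7}.
Read 'c': s1→{s3}, s2→{s1, s3, s4, s6}, s3→{s2, s6}, s4→{s0, s3, s5}, s5→{s1}, s6→∅, s7→{s2}; now {s0, s1, s2, s3, s4, s5, s6}.
Read 'a': s0→{s6}, s1→∅, s2→{s2}, s3→{s3}, s4→∅, s5→{s0}, s6→{s0, s7}; now {s0, s2, s3, s6, s7}.
Read 'c': s0→{s3, s5, s6}, s2→{s1, s3, s4, s6}, s3→{s2, s6}, s6→∅, s7→{s2}; now {s1, s2, s3, s4, s5, s6}.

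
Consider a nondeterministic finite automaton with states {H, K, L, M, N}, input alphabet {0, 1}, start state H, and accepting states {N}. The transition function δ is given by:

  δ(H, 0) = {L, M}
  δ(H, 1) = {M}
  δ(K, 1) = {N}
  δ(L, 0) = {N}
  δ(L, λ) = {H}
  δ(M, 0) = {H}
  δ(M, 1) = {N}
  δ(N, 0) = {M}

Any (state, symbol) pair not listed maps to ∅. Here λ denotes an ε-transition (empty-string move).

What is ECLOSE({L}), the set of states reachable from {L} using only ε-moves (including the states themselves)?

{H, L}

Begin with {L}.
ε-move L → H; add H.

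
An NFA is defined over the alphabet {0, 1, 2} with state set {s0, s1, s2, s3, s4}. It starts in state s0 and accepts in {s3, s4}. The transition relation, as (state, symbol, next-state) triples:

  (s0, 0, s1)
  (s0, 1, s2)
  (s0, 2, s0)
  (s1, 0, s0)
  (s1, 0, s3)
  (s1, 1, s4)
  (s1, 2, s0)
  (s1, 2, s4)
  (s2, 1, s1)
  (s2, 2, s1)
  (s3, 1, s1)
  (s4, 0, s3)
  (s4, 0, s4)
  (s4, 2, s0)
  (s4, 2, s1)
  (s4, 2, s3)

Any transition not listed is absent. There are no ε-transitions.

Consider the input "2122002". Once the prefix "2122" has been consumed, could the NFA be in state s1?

No

Start in {s0}.
Read '2': s0→{s0}; now {s0}.
Read '1': s0→{s2}; now {s2}.
Read '2': s2→{s1}; now {s1}.
Read '2': s1→{s0, s4}; now {s0, s4}.
State s1 is not in {s0, s4}.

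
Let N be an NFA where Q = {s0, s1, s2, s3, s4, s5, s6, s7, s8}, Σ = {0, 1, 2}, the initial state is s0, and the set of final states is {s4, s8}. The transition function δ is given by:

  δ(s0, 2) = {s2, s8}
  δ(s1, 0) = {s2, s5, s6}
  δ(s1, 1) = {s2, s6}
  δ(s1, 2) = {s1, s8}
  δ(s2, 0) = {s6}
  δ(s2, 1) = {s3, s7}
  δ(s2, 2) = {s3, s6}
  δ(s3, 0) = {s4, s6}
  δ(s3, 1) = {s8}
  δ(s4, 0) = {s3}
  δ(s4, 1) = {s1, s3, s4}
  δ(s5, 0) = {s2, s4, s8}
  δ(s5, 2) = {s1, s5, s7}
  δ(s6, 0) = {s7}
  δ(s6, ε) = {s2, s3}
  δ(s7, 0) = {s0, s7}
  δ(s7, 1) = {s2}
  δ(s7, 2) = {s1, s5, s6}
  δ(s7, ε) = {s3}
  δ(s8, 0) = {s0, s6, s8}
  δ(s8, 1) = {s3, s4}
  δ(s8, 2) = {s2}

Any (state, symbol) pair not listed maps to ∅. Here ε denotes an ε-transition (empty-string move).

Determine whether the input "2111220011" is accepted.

Yes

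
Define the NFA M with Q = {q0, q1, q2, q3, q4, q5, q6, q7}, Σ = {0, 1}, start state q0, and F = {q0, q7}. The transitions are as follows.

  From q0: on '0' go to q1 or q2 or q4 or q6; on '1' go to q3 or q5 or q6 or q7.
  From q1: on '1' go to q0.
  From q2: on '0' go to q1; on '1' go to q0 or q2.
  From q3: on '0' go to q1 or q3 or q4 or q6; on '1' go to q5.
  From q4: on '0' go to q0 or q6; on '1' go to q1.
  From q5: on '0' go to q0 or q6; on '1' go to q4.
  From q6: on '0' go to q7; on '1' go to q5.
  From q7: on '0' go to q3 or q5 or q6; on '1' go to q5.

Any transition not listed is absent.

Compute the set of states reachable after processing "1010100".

Start in {q0}.
Read '1': {q0} → {q3, q5, q6, q7}.
Read '0': {q3, q5, q6, q7} → {q0, q1, q3, q4, q5, q6, q7}.
Read '1': {q0, q1, q3, q4, q5, q6, q7} → {q0, q1, q3, q4, q5, q6, q7}.
Read '0': {q0, q1, q3, q4, q5, q6, q7} → {q0, q1, q2, q3, q4, q5, q6, q7}.
Read '1': {q0, q1, q2, q3, q4, q5, q6, q7} → {q0, q1, q2, q3, q4, q5, q6, q7}.
Read '0': {q0, q1, q2, q3, q4, q5, q6, q7} → {q0, q1, q2, q3, q4, q5, q6, q7}.
Read '0': {q0, q1, q2, q3, q4, q5, q6, q7} → {q0, q1, q2, q3, q4, q5, q6, q7}.

{q0, q1, q2, q3, q4, q5, q6, q7}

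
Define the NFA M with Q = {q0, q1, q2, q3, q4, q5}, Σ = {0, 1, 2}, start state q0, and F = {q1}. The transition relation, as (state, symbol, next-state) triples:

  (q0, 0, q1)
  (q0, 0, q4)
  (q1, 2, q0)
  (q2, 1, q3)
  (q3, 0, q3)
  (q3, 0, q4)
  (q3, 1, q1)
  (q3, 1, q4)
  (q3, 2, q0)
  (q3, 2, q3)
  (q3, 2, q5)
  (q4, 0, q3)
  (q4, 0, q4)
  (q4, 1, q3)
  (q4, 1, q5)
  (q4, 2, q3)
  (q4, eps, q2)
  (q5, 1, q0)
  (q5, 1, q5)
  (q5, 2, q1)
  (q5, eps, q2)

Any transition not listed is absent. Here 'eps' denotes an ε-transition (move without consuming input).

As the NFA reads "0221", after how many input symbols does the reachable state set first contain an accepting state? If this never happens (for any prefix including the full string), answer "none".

1

Start in {q0}.
Read '0': {q0} → {q1, q2, q4}.
None of the earlier sets intersect F, but {q1, q2, q4} does.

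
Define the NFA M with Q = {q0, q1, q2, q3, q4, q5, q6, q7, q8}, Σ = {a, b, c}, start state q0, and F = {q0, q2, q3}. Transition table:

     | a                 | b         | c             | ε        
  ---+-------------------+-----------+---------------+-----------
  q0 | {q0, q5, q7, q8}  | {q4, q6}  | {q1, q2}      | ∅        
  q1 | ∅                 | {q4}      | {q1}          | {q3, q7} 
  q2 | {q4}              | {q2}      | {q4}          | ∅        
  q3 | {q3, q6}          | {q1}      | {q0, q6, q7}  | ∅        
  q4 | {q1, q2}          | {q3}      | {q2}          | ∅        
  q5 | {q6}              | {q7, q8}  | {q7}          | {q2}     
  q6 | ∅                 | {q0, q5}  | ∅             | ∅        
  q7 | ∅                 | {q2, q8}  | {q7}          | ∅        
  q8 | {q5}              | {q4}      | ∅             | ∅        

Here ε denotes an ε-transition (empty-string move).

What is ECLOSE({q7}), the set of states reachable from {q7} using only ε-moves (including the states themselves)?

{q7}

Begin with {q7}.
No ε-moves leave this set, so the closure equals the set itself.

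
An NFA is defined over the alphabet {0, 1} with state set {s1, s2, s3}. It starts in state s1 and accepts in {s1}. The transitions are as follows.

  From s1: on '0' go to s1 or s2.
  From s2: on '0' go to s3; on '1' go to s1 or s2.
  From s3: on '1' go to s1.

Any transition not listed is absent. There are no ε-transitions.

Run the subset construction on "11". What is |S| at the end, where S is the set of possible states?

0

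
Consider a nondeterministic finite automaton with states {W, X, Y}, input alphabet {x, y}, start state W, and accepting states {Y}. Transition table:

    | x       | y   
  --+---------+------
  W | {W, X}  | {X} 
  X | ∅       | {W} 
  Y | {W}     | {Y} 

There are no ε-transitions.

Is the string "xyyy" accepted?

No

Start in {W}.
Read 'x': W→{W, X}; now {W, X}.
Read 'y': W→{X}, X→{W}; now {W, X}.
Read 'y': W→{X}, X→{W}; now {W, X}.
Read 'y': W→{X}, X→{W}; now {W, X}.
The final set {W, X} contains no accepting state.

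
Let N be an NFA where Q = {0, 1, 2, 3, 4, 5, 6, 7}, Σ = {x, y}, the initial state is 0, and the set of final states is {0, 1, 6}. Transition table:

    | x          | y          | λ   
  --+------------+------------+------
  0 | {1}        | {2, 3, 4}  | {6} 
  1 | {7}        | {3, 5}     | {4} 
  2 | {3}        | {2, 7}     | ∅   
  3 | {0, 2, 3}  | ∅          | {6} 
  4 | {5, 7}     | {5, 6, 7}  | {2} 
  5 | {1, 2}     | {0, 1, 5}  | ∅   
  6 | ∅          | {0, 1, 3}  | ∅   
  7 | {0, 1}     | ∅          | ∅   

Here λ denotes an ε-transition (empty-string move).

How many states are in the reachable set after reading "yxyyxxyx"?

Start: ε-closure({0}) = {0, 6}.
Read 'y': {0, 6} → {0, 1, 2, 3, 4, 6}.
Read 'x': {0, 1, 2, 3, 4, 6} → {0, 1, 2, 3, 4, 5, 6, 7}.
Read 'y': {0, 1, 2, 3, 4, 5, 6, 7} → {0, 1, 2, 3, 4, 5, 6, 7}.
Read 'y': {0, 1, 2, 3, 4, 5, 6, 7} → {0, 1, 2, 3, 4, 5, 6, 7}.
Read 'x': {0, 1, 2, 3, 4, 5, 6, 7} → {0, 1, 2, 3, 4, 5, 6, 7}.
Read 'x': {0, 1, 2, 3, 4, 5, 6, 7} → {0, 1, 2, 3, 4, 5, 6, 7}.
Read 'y': {0, 1, 2, 3, 4, 5, 6, 7} → {0, 1, 2, 3, 4, 5, 6, 7}.
Read 'x': {0, 1, 2, 3, 4, 5, 6, 7} → {0, 1, 2, 3, 4, 5, 6, 7}.
That set has 8 states.

8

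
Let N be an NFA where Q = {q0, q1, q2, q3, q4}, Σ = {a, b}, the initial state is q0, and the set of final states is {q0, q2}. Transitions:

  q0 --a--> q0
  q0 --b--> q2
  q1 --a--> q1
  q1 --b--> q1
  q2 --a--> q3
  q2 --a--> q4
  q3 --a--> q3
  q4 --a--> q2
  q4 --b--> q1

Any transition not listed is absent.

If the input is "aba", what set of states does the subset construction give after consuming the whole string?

Start in {q0}.
Read 'a': {q0} → {q0}.
Read 'b': {q0} → {q2}.
Read 'a': {q2} → {q3, q4}.

{q3, q4}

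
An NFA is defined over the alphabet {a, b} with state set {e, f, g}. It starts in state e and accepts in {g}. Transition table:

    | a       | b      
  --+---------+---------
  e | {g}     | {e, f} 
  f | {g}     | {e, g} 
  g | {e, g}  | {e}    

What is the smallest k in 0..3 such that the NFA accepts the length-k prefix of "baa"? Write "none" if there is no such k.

Start in {e}.
Read 'b': {e} → {e, f}.
Read 'a': {e, f} → {g}.
None of the earlier sets intersect F, but {g} does.

2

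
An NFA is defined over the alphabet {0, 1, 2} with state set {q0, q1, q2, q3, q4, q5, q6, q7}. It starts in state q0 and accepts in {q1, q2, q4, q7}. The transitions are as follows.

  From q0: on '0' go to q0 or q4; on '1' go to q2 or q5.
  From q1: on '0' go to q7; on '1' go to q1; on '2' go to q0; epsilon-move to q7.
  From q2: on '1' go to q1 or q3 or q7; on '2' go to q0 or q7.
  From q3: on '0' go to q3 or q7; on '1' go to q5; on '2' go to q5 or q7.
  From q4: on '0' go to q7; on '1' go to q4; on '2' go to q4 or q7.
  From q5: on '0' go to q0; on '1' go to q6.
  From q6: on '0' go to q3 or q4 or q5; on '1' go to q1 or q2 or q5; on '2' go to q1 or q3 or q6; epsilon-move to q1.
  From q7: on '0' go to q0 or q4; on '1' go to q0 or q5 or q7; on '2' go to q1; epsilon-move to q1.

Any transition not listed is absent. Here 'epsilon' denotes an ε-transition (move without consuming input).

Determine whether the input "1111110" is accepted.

Start in {q0}.
Read '1': q0→{q2, q5}; now {q2, q5}.
Read '1': q2→{q1, q3, q7}, q5→{q6}; now {q1, q3, q6, q7}.
Read '1': q1→{q1}, q3→{q5}, q6→{q1, q2, q5}, q7→{q0, q5, q7}; now {q0, q1, q2, q5, q7}.
Read '1': q0→{q2, q5}, q1→{q1}, q2→{q1, q3, q7}, q5→{q6}, q7→{q0, q5, q7}; now {q0, q1, q2, q3, q5, q6, q7}.
Read '1': q0→{q2, q5}, q1→{q1}, q2→{q1, q3, q7}, q3→{q5}, q5→{q6}, q6→{q1, q2, q5}, q7→{q0, q5, q7}; now {q0, q1, q2, q3, q5, q6, q7}.
Read '1': q0→{q2, q5}, q1→{q1}, q2→{q1, q3, q7}, q3→{q5}, q5→{q6}, q6→{q1, q2, q5}, q7→{q0, q5, q7}; now {q0, q1, q2, q3, q5, q6, q7}.
Read '0': q0→{q0, q4}, q1→{q7}, q2→∅, q3→{q3, q7}, q5→{q0}, q6→{q3, q4, q5}, q7→{q0, q4}; union {q0, q3, q4, q5, q7}; ε-closure = {q0, q1, q3, q4, q5, q7}.
The final set {q0, q1, q3, q4, q5, q7} contains the accepting states q1, q4, q7.

Yes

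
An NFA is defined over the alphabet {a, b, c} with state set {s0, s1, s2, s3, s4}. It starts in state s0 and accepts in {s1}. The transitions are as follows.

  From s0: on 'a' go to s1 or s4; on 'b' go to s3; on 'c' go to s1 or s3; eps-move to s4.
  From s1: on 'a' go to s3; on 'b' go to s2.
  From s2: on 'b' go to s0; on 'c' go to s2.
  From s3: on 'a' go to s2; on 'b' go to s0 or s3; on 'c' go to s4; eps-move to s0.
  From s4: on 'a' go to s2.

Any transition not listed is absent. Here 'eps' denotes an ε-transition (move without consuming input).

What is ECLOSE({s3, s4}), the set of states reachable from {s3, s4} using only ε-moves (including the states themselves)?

{s0, s3, s4}

Begin with {s3, s4}.
ε-move s3 → s0; add s0.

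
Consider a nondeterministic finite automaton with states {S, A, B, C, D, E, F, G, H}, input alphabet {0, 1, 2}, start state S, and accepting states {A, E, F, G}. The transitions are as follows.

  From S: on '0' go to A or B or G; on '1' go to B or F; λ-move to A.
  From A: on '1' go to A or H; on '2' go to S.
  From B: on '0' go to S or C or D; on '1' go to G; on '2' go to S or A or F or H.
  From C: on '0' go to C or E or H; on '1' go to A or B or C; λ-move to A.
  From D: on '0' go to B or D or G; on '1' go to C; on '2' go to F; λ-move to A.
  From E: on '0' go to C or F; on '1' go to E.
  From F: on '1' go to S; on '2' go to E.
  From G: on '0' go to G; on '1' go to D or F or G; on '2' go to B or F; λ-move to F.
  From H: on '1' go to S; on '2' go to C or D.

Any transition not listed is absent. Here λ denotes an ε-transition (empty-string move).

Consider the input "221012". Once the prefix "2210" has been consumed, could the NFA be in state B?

No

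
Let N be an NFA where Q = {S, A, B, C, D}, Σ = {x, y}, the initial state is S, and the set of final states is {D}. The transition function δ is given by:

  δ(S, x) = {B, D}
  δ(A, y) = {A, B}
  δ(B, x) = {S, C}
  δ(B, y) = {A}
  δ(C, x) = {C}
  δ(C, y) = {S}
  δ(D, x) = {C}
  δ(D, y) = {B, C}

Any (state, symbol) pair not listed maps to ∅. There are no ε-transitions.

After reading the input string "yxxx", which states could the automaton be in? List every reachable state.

∅

Start in {S}.
Read 'y': S→∅; now ∅.
The set is empty and remains empty for the remaining 3 symbols.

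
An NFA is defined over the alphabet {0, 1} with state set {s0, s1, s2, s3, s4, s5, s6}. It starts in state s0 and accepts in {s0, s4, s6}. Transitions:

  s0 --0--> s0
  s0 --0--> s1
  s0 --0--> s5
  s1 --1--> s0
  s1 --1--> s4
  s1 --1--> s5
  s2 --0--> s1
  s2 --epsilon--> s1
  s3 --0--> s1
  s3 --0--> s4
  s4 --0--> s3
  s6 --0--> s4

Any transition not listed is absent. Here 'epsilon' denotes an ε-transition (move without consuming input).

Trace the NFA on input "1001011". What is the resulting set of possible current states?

Start in {s0}.
Read '1': {s0} → ∅.
The set is empty and remains empty for the remaining 6 symbols.

∅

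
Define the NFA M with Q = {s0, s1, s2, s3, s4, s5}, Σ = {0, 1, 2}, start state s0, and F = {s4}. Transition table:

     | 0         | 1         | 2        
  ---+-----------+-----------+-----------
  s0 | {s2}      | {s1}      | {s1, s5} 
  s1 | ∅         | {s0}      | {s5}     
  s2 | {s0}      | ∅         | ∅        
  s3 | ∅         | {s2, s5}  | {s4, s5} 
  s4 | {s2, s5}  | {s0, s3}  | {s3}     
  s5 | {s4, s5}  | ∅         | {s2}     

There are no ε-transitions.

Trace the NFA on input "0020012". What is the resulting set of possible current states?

Start in {s0}.
Read '0': s0→{s2}; now {s2}.
Read '0': s2→{s0}; now {s0}.
Read '2': s0→{s1, s5}; now {s1, s5}.
Read '0': s1→∅, s5→{s4, s5}; now {s4, s5}.
Read '0': s4→{s2, s5}, s5→{s4, s5}; now {s2, s4, s5}.
Read '1': s2→∅, s4→{s0, s3}, s5→∅; now {s0, s3}.
Read '2': s0→{s1, s5}, s3→{s4, s5}; now {s1, s4, s5}.

{s1, s4, s5}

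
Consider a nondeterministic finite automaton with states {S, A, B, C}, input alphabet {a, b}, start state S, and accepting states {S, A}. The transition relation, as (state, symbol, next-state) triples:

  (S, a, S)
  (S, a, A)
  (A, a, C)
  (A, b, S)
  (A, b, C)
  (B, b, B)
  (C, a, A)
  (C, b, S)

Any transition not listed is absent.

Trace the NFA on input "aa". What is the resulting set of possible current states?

{S, A, C}

Start in {S}.
Read 'a': {S} → {S, A}.
Read 'a': {S, A} → {S, A, C}.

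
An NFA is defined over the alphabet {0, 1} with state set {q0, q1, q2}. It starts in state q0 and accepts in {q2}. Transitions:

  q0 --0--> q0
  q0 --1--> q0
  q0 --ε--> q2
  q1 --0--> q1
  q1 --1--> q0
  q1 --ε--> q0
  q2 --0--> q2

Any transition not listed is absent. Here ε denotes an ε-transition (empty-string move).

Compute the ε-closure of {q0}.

Begin with {q0}.
ε-move q0 → q2; add q2.

{q0, q2}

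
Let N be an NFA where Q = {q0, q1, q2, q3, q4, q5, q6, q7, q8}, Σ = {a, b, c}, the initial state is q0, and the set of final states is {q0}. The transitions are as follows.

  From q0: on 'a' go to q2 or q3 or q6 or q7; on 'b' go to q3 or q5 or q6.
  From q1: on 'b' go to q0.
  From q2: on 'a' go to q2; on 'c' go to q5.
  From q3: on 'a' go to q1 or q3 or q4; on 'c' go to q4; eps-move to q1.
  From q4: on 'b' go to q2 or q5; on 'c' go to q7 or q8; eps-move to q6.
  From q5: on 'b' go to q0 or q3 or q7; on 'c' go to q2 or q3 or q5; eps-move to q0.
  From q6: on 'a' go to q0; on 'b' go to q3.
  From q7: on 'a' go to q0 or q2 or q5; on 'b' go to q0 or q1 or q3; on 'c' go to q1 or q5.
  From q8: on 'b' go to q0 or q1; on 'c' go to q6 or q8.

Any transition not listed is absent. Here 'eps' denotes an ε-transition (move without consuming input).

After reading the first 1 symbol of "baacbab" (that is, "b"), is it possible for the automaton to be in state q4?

Start in {q0}.
Read 'b': {q0} → {q0, q1, q3, q5, q6}.
State q4 is not in {q0, q1, q3, q5, q6}.

No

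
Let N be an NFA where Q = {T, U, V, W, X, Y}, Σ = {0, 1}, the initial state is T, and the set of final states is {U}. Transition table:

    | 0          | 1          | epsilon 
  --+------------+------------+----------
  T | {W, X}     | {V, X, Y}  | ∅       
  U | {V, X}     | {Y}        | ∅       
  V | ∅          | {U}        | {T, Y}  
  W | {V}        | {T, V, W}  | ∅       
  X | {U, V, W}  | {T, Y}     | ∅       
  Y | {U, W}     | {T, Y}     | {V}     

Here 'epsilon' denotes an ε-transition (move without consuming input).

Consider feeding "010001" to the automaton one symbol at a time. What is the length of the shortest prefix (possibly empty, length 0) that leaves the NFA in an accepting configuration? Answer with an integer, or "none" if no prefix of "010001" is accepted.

3

Start in {T}.
Read '0': {T} → {W, X}.
Read '1': {W, X} → {T, V, W, Y}.
Read '0': {T, V, W, Y} → {T, U, V, W, X, Y}.
None of the earlier sets intersect F, but {T, U, V, W, X, Y} does.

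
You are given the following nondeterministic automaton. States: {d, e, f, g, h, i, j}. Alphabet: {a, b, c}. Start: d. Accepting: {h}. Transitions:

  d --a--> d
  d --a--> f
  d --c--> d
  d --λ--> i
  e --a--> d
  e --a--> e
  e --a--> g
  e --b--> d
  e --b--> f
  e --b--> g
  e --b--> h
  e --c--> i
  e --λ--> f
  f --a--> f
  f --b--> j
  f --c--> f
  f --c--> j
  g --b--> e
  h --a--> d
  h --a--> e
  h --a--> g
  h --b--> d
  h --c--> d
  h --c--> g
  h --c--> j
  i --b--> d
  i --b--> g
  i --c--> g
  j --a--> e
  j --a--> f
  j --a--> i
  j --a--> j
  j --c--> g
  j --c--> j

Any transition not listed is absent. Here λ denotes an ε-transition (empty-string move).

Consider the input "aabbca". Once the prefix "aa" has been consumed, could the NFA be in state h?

Start: ε-closure({d}) = {d, i}.
Read 'a': d→{d, f}, i→∅; union {d, f}; ε-closure = {d, f, i}.
Read 'a': d→{d, f}, f→{f}, i→∅; union {d, f}; ε-closure = {d, f, i}.
State h is not in {d, f, i}.

No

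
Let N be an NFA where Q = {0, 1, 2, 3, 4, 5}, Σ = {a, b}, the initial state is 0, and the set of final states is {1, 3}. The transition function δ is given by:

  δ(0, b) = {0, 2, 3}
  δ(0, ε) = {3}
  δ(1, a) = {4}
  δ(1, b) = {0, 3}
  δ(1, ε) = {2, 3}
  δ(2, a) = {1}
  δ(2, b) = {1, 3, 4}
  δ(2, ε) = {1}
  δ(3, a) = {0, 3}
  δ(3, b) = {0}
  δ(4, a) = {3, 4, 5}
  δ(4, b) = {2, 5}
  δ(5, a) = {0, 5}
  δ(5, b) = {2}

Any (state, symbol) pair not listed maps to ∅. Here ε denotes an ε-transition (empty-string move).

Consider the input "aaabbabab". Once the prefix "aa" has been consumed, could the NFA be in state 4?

No

Start: ε-closure({0}) = {0, 3}.
Read 'a': 0→∅, 3→{0, 3}; now {0, 3}.
Read 'a': 0→∅, 3→{0, 3}; now {0, 3}.
State 4 is not in {0, 3}.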